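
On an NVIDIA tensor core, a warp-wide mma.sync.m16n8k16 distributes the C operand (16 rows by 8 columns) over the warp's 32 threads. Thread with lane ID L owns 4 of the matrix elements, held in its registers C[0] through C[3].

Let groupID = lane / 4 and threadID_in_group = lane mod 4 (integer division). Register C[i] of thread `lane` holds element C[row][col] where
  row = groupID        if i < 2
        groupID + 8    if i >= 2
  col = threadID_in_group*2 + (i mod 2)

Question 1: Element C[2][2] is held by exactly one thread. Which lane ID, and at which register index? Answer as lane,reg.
9,0

r: 2->gid=2,r8=0  c: 2->tid=1,i&1=0
L=2*4+1=9  i=0*2+0=0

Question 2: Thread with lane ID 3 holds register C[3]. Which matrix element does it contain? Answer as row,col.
8,7

lane 3: gr=0 (3/4), th=3 (3%4)
i=3: r=0+8=8, c=3*2+1=7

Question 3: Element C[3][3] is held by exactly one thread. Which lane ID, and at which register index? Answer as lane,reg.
13,1

r: 3->gid=3,r8=0  c: 3->tid=1,i&1=1
L=3*4+1=13  i=0*2+1=1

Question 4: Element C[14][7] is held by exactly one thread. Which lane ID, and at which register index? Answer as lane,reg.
27,3

r:14=>grp=6,rB=1  c:7=>tig=3,lo=1
L=6*4+3=27  i=1*2+1=3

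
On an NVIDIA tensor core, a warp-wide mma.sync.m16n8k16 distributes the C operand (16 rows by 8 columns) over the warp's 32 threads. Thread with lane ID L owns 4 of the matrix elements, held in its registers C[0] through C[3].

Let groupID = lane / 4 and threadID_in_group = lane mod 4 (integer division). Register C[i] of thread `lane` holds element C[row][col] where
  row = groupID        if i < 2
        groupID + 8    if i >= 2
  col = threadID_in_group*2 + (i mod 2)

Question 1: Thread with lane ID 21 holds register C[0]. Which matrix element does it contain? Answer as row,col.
21: gid=5,tid=1
[0] (5+0,1*2+0) = (5,2)

5,2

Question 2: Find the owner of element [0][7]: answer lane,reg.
r: 0->gid=0,r8=0  c: 7->tid=3,i&1=1
L=0*4+3=3  i=0*2+1=1

3,1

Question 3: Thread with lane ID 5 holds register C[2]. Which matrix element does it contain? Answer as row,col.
5: grp=1,tig=1
[2] (1+8,1*2+0) = (9,2)

9,2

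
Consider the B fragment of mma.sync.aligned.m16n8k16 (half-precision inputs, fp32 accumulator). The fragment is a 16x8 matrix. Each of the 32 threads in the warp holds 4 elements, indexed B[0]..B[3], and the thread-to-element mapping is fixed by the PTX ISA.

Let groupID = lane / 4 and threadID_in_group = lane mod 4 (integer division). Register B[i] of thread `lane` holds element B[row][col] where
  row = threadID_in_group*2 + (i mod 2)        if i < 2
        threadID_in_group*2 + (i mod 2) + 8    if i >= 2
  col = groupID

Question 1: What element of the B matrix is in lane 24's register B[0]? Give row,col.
0,6

L=24⇒gr=24>>2=6, th=24&3=0
[0]⇒row 0·2+0+0=0  col gr=6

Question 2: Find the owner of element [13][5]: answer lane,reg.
c: 5->gid=5  r: 13->r8=1,tid=2,i&1=1
L=5*4+2=22  i=1*2+1=3

22,3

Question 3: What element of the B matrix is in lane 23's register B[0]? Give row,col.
L=23⇒gr=23>>2=5, th=23&3=3
[0]⇒row 3·2+0+0=6  col gr=5

6,5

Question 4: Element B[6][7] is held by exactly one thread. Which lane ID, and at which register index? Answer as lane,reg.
c:7=>grp=7  r:6=>rB=0,tig=3,lo=0
L=7*4+3=31  i=0*2+0=0

31,0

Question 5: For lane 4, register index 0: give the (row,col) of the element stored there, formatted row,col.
0,1

L=4=>grp=4>>2=1, tig=4&3=0
[0]=>row 0·2+0+0=0  col grp=1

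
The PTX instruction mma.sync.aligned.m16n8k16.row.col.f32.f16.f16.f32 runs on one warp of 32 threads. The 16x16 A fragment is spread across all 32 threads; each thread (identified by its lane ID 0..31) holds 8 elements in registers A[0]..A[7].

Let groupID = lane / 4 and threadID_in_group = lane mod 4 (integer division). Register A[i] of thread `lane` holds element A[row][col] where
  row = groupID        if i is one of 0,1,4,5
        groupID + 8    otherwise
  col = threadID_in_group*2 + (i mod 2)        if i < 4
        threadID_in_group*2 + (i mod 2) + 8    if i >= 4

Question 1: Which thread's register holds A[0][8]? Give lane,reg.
0,4

r:0=>grp=0,rB=0  c:8=>cB=1,tig=0,lo=0
L=0*4+0=0  i=1*4+0*2+0=4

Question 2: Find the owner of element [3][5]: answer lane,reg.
14,1

r=3→G=3,rhi=0  c=5→chi=0,T=2,p=1
L=3*4+2=14  i=0*4+0*2+1=1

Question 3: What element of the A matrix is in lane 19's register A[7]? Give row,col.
12,15

L=19⇒gr=19>>2=4, th=19&3=3
[7]⇒row 4+8=12  col 3·2+1+8=15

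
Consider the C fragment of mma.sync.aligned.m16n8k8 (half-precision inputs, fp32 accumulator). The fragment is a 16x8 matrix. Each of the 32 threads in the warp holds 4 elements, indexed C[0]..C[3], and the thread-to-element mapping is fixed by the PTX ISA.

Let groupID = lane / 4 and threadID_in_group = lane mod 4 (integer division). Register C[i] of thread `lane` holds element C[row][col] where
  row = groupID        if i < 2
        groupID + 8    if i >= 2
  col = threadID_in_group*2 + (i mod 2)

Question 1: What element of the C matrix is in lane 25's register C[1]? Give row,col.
25: grp=6,tig=1
[1] (6+0,1*2+1) = (6,3)

6,3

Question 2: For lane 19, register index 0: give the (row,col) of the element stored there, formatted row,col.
lane 19=>19/4=4, 19 mod 4=3
i=0  r:4+0=>4  c:2·3+0=>6

4,6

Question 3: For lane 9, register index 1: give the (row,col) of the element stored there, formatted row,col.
2,3

L=9⇒gr=9>>2=2, th=9&3=1
[1]⇒row 2+0=2  col 1·2+1=3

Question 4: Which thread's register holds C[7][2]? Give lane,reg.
r=7→G=7,rhi=0  c=2→T=1,p=0
L=7*4+1=29  i=0*2+0=0

29,0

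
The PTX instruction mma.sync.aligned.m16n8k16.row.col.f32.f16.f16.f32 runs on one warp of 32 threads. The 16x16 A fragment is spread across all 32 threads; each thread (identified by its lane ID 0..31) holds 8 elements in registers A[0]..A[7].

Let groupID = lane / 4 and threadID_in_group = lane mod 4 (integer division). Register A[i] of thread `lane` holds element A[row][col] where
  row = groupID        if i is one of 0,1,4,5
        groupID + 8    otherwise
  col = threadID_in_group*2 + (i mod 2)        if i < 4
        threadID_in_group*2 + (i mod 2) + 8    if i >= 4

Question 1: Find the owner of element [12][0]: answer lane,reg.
16,2

r=12⇒gr=4,Rb=1  c=0⇒Cb=0,th=0,odd=0
L=4*4+0=16  i=0*4+1*2+0=2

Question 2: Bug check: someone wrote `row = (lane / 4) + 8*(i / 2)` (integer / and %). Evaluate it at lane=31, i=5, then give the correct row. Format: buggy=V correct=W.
buggy=23 correct=7

`(lane / 4) + 8*(i / 2)`[31,5]->23
L=31->g=31>>2=7, t=31&3=3
[5]->row 7+0=7  col 3·2+1+8=15
row: 23 vs 7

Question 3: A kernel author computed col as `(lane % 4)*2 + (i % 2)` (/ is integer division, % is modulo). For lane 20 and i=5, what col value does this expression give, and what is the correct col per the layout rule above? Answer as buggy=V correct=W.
buggy=1 correct=9

`(lane % 4)*2 + (i % 2)`[20,5]=>1
L=20=>grp=20>>2=5, tig=20&3=0
[5]=>row 5+0=5  col 0·2+1+8=9
col: 1 vs 9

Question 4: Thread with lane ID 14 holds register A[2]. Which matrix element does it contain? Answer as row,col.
lane 14: grp=3 (14/4), tig=2 (14%4)
i=2: r=3+8=11, c=2*2+0+0=4

11,4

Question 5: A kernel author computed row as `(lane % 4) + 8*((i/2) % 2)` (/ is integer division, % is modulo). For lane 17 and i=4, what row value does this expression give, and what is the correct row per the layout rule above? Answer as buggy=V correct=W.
`(lane % 4) + 8*((i/2) % 2)`[17,4]->1
L=17->gid=17>>2=4, tid=17&3=1
[4]->row 4+0=4  col 1·2+0+8=10
row: 1 vs 4

buggy=1 correct=4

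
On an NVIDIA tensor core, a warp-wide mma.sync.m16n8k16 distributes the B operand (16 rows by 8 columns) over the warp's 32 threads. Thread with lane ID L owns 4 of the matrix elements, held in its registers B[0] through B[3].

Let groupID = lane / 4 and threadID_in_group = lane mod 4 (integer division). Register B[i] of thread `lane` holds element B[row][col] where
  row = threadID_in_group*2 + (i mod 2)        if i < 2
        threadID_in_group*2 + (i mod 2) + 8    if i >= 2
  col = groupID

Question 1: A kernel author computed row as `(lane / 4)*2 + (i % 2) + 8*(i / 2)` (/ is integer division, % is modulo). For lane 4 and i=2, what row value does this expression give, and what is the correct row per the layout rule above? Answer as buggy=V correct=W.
`(lane / 4)*2 + (i % 2) + 8*(i / 2)`[4,2]->10
lane 4: gid=1 (4/4), tid=0 (4%4)
i=2: r=0*2+0+8=8, c=gid=1
row: 10 vs 8

buggy=10 correct=8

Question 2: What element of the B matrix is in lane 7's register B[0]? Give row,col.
lane 7=>7/4=1, 7 mod 4=3
i=0  r:2·3+0+0=>6  c:1

6,1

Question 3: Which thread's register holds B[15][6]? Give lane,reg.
c=6→G=6  r=15→rhi=1,T=3,p=1
L=6*4+3=27  i=1*2+1=3

27,3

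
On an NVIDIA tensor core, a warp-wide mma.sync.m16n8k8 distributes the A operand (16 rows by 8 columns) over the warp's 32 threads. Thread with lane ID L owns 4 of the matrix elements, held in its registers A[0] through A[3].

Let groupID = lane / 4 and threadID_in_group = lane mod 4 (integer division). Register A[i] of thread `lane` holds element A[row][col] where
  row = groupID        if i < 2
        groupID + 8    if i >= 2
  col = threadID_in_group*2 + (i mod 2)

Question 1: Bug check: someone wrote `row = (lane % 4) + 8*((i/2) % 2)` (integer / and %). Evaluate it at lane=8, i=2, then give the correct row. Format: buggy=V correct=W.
`(lane % 4) + 8*((i/2) % 2)`[8,2]->8
lane 8: g=2 (8/4), t=0 (8%4)
i=2: r=2+8=10, c=0*2+0=0
row: 8 vs 10

buggy=8 correct=10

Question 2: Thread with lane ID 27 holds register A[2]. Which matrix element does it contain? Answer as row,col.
lane 27->27/4=6, 27 mod 4=3
i=2  r:6+8->14  c:2·3+0->6

14,6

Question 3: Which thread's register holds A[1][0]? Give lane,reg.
4,0

r=1⇒gr=1,Rb=0  c=0⇒th=0,odd=0
L=1*4+0=4  i=0*2+0=0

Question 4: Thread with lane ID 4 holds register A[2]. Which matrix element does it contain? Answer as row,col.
9,0

lane 4->4/4=1, 4 mod 4=0
i=2  r:1+8->9  c:2·0+0->0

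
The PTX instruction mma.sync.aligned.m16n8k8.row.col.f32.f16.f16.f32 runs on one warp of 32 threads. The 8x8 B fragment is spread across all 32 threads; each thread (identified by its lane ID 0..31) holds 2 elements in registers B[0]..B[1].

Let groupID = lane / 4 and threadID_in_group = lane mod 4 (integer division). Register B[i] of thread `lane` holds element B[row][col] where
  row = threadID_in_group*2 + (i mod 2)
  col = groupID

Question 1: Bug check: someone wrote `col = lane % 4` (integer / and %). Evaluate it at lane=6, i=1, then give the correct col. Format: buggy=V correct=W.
`lane % 4`[6,1]⇒2
6: gr=1,th=2
[1] (2*2+1,1) = (5,1)
col: 2 vs 1

buggy=2 correct=1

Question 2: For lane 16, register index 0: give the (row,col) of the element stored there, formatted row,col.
0,4

lane 16: gid=4 (16/4), tid=0 (16%4)
i=0: r=0*2+0=0, c=gid=4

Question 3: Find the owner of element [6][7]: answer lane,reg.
31,0

c=7->g=7  r=6->t=3,b0=0
L=7*4+3=31  i=0=0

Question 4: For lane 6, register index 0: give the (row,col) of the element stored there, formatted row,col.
4,1

lane 6⇒6/4=1, 6 mod 4=2
i=0  r:2·2+0⇒4  c:1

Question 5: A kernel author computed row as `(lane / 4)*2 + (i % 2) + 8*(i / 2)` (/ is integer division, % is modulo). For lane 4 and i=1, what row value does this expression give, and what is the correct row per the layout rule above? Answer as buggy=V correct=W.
`(lane / 4)*2 + (i % 2) + 8*(i / 2)`[4,1]⇒3
4: gr=1,th=0
[1] (0*2+1,1) = (1,1)
row: 3 vs 1

buggy=3 correct=1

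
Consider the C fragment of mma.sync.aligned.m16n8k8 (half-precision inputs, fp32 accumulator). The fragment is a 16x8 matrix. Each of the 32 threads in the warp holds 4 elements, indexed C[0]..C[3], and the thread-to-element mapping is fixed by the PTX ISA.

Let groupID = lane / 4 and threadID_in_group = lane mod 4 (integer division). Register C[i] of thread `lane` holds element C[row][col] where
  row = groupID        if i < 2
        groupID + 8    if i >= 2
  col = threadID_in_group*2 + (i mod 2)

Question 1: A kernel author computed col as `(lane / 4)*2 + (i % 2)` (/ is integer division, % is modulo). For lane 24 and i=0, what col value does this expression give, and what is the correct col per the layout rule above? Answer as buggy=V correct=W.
buggy=12 correct=0

`(lane / 4)*2 + (i % 2)`[24,0]=>12
lane 24=>24/4=6, 24 mod 4=0
i=0  r:6+0=>6  c:2·0+0=>0
col: 12 vs 0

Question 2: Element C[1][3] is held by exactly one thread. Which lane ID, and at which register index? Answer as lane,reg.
r=1->g=1,rb=0  c=3->t=1,b0=1
L=1*4+1=5  i=0*2+1=1

5,1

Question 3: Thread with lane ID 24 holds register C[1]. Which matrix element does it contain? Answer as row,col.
lane 24: G=6 (24/4), T=0 (24%4)
i=1: r=6+0=6, c=0*2+1=1

6,1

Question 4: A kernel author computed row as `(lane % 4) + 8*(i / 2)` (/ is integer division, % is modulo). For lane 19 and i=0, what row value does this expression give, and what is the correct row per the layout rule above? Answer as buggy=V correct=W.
buggy=3 correct=4

`(lane % 4) + 8*(i / 2)`[19,0]->3
19: gid=4,tid=3
[0] (4+0,3*2+0) = (4,6)
row: 3 vs 4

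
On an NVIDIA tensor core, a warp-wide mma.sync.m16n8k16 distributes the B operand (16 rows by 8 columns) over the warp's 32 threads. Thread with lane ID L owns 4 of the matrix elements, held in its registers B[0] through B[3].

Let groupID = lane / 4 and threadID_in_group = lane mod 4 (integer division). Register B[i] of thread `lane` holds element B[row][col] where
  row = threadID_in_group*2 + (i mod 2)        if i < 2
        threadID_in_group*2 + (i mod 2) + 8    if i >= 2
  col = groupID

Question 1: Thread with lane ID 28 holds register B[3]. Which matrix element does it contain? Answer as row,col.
9,7

lane 28: gr=7 (28/4), th=0 (28%4)
i=3: r=0*2+1+8=9, c=gr=7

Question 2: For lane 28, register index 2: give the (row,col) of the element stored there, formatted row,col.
lane 28: G=7 (28/4), T=0 (28%4)
i=2: r=0*2+0+8=8, c=G=7

8,7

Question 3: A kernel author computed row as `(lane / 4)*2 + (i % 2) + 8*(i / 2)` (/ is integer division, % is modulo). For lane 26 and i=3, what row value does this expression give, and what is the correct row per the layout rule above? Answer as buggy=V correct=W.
buggy=21 correct=13

`(lane / 4)*2 + (i % 2) + 8*(i / 2)`[26,3]⇒21
26: gr=6,th=2
[3] (2*2+1+8,6) = (13,6)
row: 21 vs 13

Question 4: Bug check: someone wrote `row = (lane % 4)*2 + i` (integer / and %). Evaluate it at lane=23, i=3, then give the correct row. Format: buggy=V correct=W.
`(lane % 4)*2 + i`[23,3]->9
L=23->gid=23>>2=5, tid=23&3=3
[3]->row 3·2+1+8=15  col gid=5
row: 9 vs 15

buggy=9 correct=15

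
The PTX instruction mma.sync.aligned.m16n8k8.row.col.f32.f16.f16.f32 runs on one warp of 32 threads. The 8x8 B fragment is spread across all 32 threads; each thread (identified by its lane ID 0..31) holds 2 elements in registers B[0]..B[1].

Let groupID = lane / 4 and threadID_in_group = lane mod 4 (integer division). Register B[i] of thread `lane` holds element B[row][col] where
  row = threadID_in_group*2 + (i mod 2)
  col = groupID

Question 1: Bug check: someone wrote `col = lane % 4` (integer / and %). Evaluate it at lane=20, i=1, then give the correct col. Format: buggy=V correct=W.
buggy=0 correct=5

`lane % 4`[20,1]->0
lane 20->20/4=5, 20 mod 4=0
i=1  r:2·0+1->1  c:5
col: 0 vs 5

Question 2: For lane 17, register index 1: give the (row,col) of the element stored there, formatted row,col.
L=17->gid=17>>2=4, tid=17&3=1
[1]->row 1·2+1=3  col gid=4

3,4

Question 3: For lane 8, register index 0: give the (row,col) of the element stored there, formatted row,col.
lane 8→8/4=2, 8 mod 4=0
i=0  r:2·0+0→0  c:2

0,2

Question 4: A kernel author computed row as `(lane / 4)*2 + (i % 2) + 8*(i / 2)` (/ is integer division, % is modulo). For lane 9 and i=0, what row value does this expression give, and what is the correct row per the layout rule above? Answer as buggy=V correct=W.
buggy=4 correct=2

`(lane / 4)*2 + (i % 2) + 8*(i / 2)`[9,0]->4
L=9->gid=9>>2=2, tid=9&3=1
[0]->row 1·2+0=2  col gid=2
row: 4 vs 2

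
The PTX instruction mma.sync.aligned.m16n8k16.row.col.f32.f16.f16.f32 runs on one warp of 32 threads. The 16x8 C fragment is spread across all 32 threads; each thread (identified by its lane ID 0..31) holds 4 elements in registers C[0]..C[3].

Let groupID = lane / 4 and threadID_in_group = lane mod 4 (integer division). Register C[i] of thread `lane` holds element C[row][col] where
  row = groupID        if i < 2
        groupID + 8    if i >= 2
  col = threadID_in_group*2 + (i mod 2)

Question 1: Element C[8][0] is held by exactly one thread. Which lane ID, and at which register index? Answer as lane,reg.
0,2

r=8→G=0,rhi=1  c=0→T=0,p=0
L=0*4+0=0  i=1*2+0=2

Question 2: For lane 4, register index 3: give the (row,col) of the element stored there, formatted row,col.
9,1

4: gr=1,th=0
[3] (1+8,0*2+1) = (9,1)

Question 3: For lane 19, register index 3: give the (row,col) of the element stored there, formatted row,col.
12,7

lane 19=>19/4=4, 19 mod 4=3
i=3  r:4+8=>12  c:2·3+1=>7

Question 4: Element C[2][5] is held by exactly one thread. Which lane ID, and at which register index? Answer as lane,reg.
r=2→G=2,rhi=0  c=5→T=2,p=1
L=2*4+2=10  i=0*2+1=1

10,1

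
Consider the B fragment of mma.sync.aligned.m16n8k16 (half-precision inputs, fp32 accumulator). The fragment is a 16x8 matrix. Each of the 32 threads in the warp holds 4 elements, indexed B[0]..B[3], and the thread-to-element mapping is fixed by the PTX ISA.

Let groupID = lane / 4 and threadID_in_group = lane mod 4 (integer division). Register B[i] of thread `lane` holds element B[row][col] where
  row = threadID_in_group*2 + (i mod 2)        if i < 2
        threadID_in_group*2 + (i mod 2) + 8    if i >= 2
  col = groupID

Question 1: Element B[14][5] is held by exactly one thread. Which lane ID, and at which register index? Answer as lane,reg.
23,2

c=5→G=5  r=14→rhi=1,T=3,p=0
L=5*4+3=23  i=1*2+0=2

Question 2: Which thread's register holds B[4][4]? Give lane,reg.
c=4→G=4  r=4→rhi=0,T=2,p=0
L=4*4+2=18  i=0*2+0=0

18,0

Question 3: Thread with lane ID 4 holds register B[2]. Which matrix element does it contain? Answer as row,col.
4: gr=1,th=0
[2] (0*2+0+8,1) = (8,1)

8,1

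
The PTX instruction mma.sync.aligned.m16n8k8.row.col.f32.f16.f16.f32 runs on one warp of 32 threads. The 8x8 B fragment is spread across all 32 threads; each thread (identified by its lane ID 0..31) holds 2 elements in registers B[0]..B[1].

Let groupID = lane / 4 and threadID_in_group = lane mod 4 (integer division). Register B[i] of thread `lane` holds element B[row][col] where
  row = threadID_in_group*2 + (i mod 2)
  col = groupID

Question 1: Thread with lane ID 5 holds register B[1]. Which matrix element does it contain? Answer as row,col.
3,1

lane 5: gr=1 (5/4), th=1 (5%4)
i=1: r=1*2+1=3, c=gr=1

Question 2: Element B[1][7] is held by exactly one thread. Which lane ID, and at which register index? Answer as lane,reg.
c:7=>grp=7  r:1=>tig=0,lo=1
L=7*4+0=28  i=1=1

28,1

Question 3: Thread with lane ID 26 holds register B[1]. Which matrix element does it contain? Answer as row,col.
5,6

lane 26: grp=6 (26/4), tig=2 (26%4)
i=1: r=2*2+1=5, c=grp=6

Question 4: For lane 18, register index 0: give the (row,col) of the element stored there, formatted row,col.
4,4

18: grp=4,tig=2
[0] (2*2+0,4) = (4,4)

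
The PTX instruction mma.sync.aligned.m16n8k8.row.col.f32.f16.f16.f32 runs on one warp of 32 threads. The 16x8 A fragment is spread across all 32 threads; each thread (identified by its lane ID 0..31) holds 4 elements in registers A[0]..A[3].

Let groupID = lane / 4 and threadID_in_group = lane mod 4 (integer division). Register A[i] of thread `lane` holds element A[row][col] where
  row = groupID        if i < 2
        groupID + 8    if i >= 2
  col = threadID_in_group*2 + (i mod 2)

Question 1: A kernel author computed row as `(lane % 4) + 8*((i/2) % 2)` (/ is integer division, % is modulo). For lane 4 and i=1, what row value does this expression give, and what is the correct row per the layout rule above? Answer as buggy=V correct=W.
buggy=0 correct=1

`(lane % 4) + 8*((i/2) % 2)`[4,1]→0
lane 4→4/4=1, 4 mod 4=0
i=1  r:1+0→1  c:2·0+1→1
row: 0 vs 1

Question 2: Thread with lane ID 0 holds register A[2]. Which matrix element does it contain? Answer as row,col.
8,0

lane 0->0/4=0, 0 mod 4=0
i=2  r:0+8->8  c:2·0+0->0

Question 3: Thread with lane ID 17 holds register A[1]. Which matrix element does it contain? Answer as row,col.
lane 17: G=4 (17/4), T=1 (17%4)
i=1: r=4+0=4, c=1*2+1=3

4,3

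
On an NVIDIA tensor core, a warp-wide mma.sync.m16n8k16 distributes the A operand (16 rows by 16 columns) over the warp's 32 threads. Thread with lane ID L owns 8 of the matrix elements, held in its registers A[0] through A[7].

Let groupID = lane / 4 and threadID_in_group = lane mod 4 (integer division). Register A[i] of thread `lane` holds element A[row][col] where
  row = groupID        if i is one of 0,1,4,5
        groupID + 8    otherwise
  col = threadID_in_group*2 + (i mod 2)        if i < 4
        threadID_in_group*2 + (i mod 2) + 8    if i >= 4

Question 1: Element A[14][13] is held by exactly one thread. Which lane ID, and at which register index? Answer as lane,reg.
r=14→G=6,rhi=1  c=13→chi=1,T=2,p=1
L=6*4+2=26  i=1*4+1*2+1=7

26,7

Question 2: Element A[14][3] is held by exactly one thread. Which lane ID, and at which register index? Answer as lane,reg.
r=14⇒gr=6,Rb=1  c=3⇒Cb=0,th=1,odd=1
L=6*4+1=25  i=0*4+1*2+1=3

25,3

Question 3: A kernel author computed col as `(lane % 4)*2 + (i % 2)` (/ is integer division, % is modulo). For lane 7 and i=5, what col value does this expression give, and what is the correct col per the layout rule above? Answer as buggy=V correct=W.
buggy=7 correct=15

`(lane % 4)*2 + (i % 2)`[7,5]⇒7
7: gr=1,th=3
[5] (1+0,3*2+1+8) = (1,15)
col: 7 vs 15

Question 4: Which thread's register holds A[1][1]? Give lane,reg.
4,1

r=1->g=1,rb=0  c=1->cb=0,t=0,b0=1
L=1*4+0=4  i=0*4+0*2+1=1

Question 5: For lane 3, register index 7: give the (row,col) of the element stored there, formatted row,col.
8,15

lane 3->3/4=0, 3 mod 4=3
i=7  r:0+8->8  c:2·3+1+8->15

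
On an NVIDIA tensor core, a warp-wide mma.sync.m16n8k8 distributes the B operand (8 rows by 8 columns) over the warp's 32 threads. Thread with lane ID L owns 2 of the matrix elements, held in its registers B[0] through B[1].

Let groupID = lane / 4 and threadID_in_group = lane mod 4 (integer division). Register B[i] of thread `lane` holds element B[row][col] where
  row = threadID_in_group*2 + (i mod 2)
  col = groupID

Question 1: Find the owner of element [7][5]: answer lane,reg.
c:5=>grp=5  r:7=>tig=3,lo=1
L=5*4+3=23  i=1=1

23,1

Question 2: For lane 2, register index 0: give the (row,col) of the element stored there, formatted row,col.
L=2⇒gr=2>>2=0, th=2&3=2
[0]⇒row 2·2+0=4  col gr=0

4,0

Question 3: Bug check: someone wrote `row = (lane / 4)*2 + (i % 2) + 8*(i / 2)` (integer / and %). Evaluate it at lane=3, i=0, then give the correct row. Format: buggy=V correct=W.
buggy=0 correct=6

`(lane / 4)*2 + (i % 2) + 8*(i / 2)`[3,0]→0
lane 3: G=0 (3/4), T=3 (3%4)
i=0: r=3*2+0=6, c=G=0
row: 0 vs 6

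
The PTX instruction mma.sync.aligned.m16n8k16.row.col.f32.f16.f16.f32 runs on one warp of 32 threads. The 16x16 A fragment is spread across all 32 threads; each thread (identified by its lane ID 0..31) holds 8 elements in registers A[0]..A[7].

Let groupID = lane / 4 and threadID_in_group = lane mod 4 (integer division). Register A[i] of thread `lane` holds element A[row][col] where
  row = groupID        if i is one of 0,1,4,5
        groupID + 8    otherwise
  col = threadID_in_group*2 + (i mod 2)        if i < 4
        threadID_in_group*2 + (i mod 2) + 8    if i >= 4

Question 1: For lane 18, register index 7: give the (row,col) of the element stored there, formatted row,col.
12,13

lane 18⇒18/4=4, 18 mod 4=2
i=7  r:4+8⇒12  c:2·2+1+8⇒13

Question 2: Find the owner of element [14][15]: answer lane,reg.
r=14->g=6,rb=1  c=15->cb=1,t=3,b0=1
L=6*4+3=27  i=1*4+1*2+1=7

27,7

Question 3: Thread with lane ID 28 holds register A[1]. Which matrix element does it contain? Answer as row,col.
lane 28: gid=7 (28/4), tid=0 (28%4)
i=1: r=7+0=7, c=0*2+1+0=1

7,1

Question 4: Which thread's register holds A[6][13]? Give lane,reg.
r: 6->gid=6,r8=0  c: 13->c8=1,tid=2,i&1=1
L=6*4+2=26  i=1*4+0*2+1=5

26,5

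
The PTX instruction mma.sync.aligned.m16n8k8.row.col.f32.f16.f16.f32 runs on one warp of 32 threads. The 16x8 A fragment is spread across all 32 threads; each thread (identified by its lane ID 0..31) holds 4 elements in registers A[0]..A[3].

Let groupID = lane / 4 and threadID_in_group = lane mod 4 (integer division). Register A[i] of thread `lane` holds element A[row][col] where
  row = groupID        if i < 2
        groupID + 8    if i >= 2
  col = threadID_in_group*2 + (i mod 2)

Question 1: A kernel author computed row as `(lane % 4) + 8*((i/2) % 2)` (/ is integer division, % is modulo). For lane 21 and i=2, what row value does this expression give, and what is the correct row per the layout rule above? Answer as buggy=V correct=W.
`(lane % 4) + 8*((i/2) % 2)`[21,2]->9
lane 21->21/4=5, 21 mod 4=1
i=2  r:5+8->13  c:2·1+0->2
row: 9 vs 13

buggy=9 correct=13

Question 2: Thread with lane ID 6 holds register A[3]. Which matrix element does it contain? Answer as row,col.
9,5

lane 6: gid=1 (6/4), tid=2 (6%4)
i=3: r=1+8=9, c=2*2+1=5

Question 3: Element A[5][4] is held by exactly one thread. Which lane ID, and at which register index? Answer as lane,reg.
22,0

r=5->g=5,rb=0  c=4->t=2,b0=0
L=5*4+2=22  i=0*2+0=0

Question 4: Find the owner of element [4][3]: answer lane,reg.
17,1

r: 4->gid=4,r8=0  c: 3->tid=1,i&1=1
L=4*4+1=17  i=0*2+1=1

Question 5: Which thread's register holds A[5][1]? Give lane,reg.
20,1

r=5⇒gr=5,Rb=0  c=1⇒th=0,odd=1
L=5*4+0=20  i=0*2+1=1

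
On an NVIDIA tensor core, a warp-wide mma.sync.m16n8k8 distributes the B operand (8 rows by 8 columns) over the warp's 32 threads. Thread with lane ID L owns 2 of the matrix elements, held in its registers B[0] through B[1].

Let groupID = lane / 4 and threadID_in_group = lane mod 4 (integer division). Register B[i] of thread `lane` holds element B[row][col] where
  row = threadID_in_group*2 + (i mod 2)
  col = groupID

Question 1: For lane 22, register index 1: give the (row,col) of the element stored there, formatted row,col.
lane 22: gid=5 (22/4), tid=2 (22%4)
i=1: r=2*2+1=5, c=gid=5

5,5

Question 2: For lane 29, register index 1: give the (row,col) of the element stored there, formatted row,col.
3,7

lane 29->29/4=7, 29 mod 4=1
i=1  r:2·1+1->3  c:7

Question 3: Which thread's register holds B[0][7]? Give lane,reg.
c:7=>grp=7  r:0=>tig=0,lo=0
L=7*4+0=28  i=0=0

28,0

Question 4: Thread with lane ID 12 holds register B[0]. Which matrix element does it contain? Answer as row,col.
lane 12=>12/4=3, 12 mod 4=0
i=0  r:2·0+0=>0  c:3

0,3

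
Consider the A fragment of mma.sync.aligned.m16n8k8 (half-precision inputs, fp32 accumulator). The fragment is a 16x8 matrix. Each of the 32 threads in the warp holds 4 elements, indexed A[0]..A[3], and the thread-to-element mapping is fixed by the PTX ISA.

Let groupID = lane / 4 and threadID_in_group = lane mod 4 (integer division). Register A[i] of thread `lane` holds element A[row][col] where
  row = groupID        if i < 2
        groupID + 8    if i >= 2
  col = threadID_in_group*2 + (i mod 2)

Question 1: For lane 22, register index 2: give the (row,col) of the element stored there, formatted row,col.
13,4

lane 22: gid=5 (22/4), tid=2 (22%4)
i=2: r=5+8=13, c=2*2+0=4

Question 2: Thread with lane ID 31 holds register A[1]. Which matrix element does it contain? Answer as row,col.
31: G=7,T=3
[1] (7+0,3*2+1) = (7,7)

7,7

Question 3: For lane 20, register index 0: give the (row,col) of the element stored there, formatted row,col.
L=20→G=20>>2=5, T=20&3=0
[0]→row 5+0=5  col 0·2+0=0

5,0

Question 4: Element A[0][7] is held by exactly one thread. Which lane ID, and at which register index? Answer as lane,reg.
3,1

r=0⇒gr=0,Rb=0  c=7⇒th=3,odd=1
L=0*4+3=3  i=0*2+1=1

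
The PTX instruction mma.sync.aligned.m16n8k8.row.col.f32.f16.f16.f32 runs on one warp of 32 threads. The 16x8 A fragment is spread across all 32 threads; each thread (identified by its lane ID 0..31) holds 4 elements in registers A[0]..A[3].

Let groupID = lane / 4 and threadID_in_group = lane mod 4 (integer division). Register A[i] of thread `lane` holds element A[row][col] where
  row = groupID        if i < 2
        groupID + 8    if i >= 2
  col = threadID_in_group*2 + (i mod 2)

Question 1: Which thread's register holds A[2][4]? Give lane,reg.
r=2->g=2,rb=0  c=4->t=2,b0=0
L=2*4+2=10  i=0*2+0=0

10,0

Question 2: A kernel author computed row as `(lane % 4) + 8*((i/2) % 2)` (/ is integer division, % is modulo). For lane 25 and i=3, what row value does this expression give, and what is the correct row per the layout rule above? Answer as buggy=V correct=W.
`(lane % 4) + 8*((i/2) % 2)`[25,3]⇒9
25: gr=6,th=1
[3] (6+8,1*2+1) = (14,3)
row: 9 vs 14

buggy=9 correct=14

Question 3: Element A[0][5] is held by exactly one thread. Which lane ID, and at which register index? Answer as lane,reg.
2,1

r:0=>grp=0,rB=0  c:5=>tig=2,lo=1
L=0*4+2=2  i=0*2+1=1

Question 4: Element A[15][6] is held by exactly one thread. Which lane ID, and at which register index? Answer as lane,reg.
31,2

r=15->g=7,rb=1  c=6->t=3,b0=0
L=7*4+3=31  i=1*2+0=2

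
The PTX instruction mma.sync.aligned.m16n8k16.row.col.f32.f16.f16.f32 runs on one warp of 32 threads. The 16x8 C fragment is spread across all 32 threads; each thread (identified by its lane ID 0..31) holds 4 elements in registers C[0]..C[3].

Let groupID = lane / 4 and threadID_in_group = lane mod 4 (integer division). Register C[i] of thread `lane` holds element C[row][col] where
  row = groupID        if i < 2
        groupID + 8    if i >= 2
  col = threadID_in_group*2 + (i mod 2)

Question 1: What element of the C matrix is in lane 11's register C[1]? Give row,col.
2,7

L=11->gid=11>>2=2, tid=11&3=3
[1]->row 2+0=2  col 3·2+1=7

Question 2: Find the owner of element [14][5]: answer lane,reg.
r=14⇒gr=6,Rb=1  c=5⇒th=2,odd=1
L=6*4+2=26  i=1*2+1=3

26,3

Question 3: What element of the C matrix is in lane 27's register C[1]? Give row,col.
6,7

27: g=6,t=3
[1] (6+0,3*2+1) = (6,7)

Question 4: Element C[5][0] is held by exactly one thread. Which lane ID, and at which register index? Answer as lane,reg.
r=5⇒gr=5,Rb=0  c=0⇒th=0,odd=0
L=5*4+0=20  i=0*2+0=0

20,0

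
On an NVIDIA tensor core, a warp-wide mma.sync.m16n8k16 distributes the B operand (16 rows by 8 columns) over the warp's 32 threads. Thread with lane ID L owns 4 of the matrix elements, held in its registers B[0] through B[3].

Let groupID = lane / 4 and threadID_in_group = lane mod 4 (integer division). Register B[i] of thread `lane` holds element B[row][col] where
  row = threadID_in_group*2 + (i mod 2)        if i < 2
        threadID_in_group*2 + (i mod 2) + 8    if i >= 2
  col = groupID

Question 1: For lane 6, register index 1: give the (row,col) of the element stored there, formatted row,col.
L=6=>grp=6>>2=1, tig=6&3=2
[1]=>row 2·2+1+0=5  col grp=1

5,1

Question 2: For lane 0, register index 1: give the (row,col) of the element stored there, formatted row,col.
1,0

lane 0: G=0 (0/4), T=0 (0%4)
i=1: r=0*2+1+0=1, c=G=0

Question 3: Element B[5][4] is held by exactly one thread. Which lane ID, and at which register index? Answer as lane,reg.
c=4⇒gr=4  r=5⇒Rb=0,th=2,odd=1
L=4*4+2=18  i=0*2+1=1

18,1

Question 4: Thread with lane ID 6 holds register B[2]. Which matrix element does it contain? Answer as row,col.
6: gid=1,tid=2
[2] (2*2+0+8,1) = (12,1)

12,1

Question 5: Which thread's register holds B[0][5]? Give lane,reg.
20,0

c=5->g=5  r=0->rb=0,t=0,b0=0
L=5*4+0=20  i=0*2+0=0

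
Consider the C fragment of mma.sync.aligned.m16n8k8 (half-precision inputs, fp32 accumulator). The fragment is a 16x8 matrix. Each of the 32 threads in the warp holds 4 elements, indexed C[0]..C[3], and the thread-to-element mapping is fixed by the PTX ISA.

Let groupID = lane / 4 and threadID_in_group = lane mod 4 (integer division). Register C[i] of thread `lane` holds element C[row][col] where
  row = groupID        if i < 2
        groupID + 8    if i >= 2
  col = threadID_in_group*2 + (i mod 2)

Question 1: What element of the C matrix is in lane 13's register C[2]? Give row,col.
11,2

lane 13=>13/4=3, 13 mod 4=1
i=2  r:3+8=>11  c:2·1+0=>2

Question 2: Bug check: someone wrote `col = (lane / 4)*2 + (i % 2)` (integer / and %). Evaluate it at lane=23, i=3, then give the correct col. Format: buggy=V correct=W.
buggy=11 correct=7

`(lane / 4)*2 + (i % 2)`[23,3]→11
lane 23: G=5 (23/4), T=3 (23%4)
i=3: r=5+8=13, c=3*2+1=7
col: 11 vs 7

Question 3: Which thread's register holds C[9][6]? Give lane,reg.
7,2

r=9⇒gr=1,Rb=1  c=6⇒th=3,odd=0
L=1*4+3=7  i=1*2+0=2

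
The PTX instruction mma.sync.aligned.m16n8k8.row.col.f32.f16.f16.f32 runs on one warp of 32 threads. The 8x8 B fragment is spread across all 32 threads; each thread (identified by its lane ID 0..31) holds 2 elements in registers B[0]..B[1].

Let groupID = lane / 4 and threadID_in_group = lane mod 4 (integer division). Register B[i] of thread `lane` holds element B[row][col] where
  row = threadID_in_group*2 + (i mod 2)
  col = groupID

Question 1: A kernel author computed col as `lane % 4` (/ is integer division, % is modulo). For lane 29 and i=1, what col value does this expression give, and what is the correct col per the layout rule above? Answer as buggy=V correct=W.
`lane % 4`[29,1]→1
lane 29: G=7 (29/4), T=1 (29%4)
i=1: r=1*2+1=3, c=G=7
col: 1 vs 7

buggy=1 correct=7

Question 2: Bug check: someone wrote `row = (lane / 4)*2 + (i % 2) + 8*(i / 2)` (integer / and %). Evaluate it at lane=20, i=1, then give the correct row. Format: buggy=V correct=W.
buggy=11 correct=1

`(lane / 4)*2 + (i % 2) + 8*(i / 2)`[20,1]⇒11
20: gr=5,th=0
[1] (0*2+1,5) = (1,5)
row: 11 vs 1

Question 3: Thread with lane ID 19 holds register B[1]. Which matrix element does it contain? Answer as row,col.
19: gr=4,th=3
[1] (3*2+1,4) = (7,4)

7,4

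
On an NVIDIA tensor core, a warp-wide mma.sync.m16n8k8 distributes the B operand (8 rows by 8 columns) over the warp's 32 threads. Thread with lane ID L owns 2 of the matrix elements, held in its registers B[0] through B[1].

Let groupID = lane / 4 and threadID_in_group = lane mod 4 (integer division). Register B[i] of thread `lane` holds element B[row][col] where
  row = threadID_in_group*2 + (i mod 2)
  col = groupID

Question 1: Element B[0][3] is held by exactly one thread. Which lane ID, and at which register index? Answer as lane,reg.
12,0

c=3->g=3  r=0->t=0,b0=0
L=3*4+0=12  i=0=0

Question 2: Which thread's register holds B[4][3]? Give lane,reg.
14,0

c=3->g=3  r=4->t=2,b0=0
L=3*4+2=14  i=0=0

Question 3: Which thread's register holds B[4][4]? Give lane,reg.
c: 4->gid=4  r: 4->tid=2,i&1=0
L=4*4+2=18  i=0=0

18,0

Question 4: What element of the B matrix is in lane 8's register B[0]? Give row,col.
L=8→G=8>>2=2, T=8&3=0
[0]→row 0·2+0=0  col G=2

0,2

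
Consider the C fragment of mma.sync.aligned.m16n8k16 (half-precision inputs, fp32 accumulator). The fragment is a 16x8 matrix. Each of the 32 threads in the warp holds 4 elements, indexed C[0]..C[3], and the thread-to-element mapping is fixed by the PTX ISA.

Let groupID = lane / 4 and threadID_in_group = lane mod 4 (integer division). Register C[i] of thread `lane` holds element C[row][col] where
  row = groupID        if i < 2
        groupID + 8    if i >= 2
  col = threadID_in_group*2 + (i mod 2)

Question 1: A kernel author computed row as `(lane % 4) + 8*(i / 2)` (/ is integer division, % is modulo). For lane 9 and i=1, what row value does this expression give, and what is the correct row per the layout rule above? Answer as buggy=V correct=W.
buggy=1 correct=2

`(lane % 4) + 8*(i / 2)`[9,1]→1
L=9→G=9>>2=2, T=9&3=1
[1]→row 2+0=2  col 1·2+1=3
row: 1 vs 2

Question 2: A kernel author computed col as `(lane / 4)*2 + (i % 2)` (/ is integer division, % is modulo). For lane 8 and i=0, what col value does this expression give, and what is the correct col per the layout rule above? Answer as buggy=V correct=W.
`(lane / 4)*2 + (i % 2)`[8,0]->4
8: g=2,t=0
[0] (2+0,0*2+0) = (2,0)
col: 4 vs 0

buggy=4 correct=0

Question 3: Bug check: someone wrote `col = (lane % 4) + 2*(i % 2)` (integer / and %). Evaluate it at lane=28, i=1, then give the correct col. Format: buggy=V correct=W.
buggy=2 correct=1

`(lane % 4) + 2*(i % 2)`[28,1]=>2
28: grp=7,tig=0
[1] (7+0,0*2+1) = (7,1)
col: 2 vs 1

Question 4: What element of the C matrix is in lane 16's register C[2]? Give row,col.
12,0

lane 16: G=4 (16/4), T=0 (16%4)
i=2: r=4+8=12, c=0*2+0=0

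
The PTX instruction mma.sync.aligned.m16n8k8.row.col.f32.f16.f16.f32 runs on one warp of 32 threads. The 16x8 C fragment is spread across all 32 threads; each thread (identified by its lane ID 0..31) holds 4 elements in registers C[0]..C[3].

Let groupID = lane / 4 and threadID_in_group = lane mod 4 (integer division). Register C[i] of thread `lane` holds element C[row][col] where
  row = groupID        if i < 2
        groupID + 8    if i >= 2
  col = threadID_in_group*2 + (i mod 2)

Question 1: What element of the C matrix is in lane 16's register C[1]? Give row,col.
16: G=4,T=0
[1] (4+0,0*2+1) = (4,1)

4,1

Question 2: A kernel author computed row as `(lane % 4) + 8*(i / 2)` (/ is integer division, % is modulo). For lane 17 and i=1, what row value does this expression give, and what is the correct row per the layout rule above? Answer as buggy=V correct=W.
`(lane % 4) + 8*(i / 2)`[17,1]->1
17: gid=4,tid=1
[1] (4+0,1*2+1) = (4,3)
row: 1 vs 4

buggy=1 correct=4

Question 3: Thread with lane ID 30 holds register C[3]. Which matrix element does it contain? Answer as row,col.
15,5

lane 30: G=7 (30/4), T=2 (30%4)
i=3: r=7+8=15, c=2*2+1=5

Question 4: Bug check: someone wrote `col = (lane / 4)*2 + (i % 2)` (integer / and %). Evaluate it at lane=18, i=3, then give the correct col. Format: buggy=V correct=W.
`(lane / 4)*2 + (i % 2)`[18,3]->9
lane 18->18/4=4, 18 mod 4=2
i=3  r:4+8->12  c:2·2+1->5
col: 9 vs 5

buggy=9 correct=5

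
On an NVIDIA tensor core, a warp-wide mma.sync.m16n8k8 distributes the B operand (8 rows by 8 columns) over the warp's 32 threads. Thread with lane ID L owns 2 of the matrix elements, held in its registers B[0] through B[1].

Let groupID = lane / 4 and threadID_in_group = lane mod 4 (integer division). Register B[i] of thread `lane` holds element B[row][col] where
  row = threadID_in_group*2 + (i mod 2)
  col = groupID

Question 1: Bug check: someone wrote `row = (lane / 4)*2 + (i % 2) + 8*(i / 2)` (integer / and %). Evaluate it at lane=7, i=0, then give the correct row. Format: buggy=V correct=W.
`(lane / 4)*2 + (i % 2) + 8*(i / 2)`[7,0]=>2
lane 7=>7/4=1, 7 mod 4=3
i=0  r:2·3+0=>6  c:1
row: 2 vs 6

buggy=2 correct=6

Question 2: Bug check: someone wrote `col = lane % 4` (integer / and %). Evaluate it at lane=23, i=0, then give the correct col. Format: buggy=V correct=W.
buggy=3 correct=5

`lane % 4`[23,0]=>3
23: grp=5,tig=3
[0] (3*2+0,5) = (6,5)
col: 3 vs 5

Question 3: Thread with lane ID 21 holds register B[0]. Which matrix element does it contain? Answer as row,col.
2,5

lane 21: gr=5 (21/4), th=1 (21%4)
i=0: r=1*2+0=2, c=gr=5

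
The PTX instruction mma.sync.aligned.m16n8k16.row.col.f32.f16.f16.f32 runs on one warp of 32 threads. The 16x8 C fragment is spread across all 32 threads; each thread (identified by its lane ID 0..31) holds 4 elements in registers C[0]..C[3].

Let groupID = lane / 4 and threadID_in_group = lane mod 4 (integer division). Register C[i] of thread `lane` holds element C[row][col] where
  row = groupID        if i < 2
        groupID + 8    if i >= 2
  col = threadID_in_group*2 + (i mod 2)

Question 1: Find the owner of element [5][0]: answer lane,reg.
r: 5->gid=5,r8=0  c: 0->tid=0,i&1=0
L=5*4+0=20  i=0*2+0=0

20,0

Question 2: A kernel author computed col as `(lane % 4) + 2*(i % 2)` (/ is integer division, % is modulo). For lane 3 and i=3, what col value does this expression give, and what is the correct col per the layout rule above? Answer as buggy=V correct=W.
`(lane % 4) + 2*(i % 2)`[3,3]=>5
lane 3=>3/4=0, 3 mod 4=3
i=3  r:0+8=>8  c:2·3+1=>7
col: 5 vs 7

buggy=5 correct=7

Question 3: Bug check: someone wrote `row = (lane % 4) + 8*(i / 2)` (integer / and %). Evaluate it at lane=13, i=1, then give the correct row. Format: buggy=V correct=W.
`(lane % 4) + 8*(i / 2)`[13,1]=>1
L=13=>grp=13>>2=3, tig=13&3=1
[1]=>row 3+0=3  col 1·2+1=3
row: 1 vs 3

buggy=1 correct=3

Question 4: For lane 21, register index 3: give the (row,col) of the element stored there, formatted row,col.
L=21=>grp=21>>2=5, tig=21&3=1
[3]=>row 5+8=13  col 1·2+1=3

13,3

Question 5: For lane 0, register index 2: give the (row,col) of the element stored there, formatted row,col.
8,0

L=0->g=0>>2=0, t=0&3=0
[2]->row 0+8=8  col 0·2+0=0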